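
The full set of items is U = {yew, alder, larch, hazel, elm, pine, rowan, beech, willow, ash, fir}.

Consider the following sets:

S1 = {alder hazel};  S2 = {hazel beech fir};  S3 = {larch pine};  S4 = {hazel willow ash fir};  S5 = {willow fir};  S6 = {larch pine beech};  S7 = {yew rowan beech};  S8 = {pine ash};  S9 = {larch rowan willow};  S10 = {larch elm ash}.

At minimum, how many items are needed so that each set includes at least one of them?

H = {alder, elm, pine, rowan, fir} meets every set (each contains at least one member of H), and |H| = 5.
No choice of 4 items meets every set, so 5 is the minimum.

5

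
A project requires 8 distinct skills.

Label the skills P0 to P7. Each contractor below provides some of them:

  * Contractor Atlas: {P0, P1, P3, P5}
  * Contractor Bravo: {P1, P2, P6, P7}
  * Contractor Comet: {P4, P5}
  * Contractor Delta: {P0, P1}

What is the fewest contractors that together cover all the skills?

3

Take {Atlas, Bravo, Comet}. Their union is {P0, P1, P2, P3, P4, P5, P6, P7}, which is all 8 skills.
Only Bravo contains P2, so Bravo is forced; the remaining 4 skills need at least 2 more contractors (each remaining contractor adds at most 3) — so at least 3 contractors are needed, and 3 is optimal.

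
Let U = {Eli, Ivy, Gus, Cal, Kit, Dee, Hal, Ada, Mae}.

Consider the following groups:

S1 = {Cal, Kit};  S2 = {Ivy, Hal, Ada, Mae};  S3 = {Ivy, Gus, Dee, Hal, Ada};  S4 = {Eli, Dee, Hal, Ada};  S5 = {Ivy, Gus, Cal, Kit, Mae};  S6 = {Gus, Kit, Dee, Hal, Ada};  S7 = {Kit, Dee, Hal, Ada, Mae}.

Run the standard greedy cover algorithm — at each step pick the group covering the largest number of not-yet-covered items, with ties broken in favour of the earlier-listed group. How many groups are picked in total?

3

Greedy: pick S3 (covers 5 new) → pick S5 (covers 3 new) → pick S4 (covers 1 new). Total picks: 3.
(The true minimum cover uses only 2 groups, so greedy is not optimal here.)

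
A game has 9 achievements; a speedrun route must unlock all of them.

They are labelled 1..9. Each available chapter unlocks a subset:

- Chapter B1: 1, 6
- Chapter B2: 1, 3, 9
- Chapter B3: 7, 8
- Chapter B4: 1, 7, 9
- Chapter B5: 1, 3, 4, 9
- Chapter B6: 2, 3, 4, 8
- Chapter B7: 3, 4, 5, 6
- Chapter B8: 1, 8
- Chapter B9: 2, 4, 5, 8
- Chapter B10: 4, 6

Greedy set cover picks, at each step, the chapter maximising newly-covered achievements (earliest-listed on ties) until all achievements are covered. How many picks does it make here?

Greedy: pick B5 (covers 4 new) → pick B9 (covers 3 new) → pick B1 (covers 1 new) → pick B3 (covers 1 new). Total picks: 4.
(The true minimum cover uses only 3 chapters, so greedy is not optimal here.)

4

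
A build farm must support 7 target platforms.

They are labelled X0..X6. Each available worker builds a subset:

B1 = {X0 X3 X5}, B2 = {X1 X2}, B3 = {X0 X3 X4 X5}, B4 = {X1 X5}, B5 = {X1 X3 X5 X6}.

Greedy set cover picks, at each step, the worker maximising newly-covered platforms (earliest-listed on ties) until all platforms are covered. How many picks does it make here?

3

Greedy: pick B3 (covers 4 new) → pick B2 (covers 2 new) → pick B5 (covers 1 new). Total picks: 3.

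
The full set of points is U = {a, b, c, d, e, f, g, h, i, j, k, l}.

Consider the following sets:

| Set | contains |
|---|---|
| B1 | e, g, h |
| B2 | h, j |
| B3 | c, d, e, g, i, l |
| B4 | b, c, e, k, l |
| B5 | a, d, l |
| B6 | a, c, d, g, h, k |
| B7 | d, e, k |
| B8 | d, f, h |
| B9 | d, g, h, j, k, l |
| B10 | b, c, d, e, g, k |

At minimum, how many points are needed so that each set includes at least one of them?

3

T = {d, e, j} meets every set (each contains at least one member of T), and |T| = 3.
No choice of 2 points meets every set, so 3 is the minimum.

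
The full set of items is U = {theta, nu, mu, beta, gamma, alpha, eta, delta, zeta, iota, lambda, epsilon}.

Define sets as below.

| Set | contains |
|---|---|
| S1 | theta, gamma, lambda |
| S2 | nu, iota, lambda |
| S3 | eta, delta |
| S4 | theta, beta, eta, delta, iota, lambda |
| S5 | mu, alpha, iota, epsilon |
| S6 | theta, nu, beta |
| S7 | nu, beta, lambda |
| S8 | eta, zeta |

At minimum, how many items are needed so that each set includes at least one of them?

Take H = {nu, gamma, alpha, eta}. Each listed set contains at least one of these, so H is a hitting set of size 4.
No choice of 3 items meets every set, so 4 is the minimum.

4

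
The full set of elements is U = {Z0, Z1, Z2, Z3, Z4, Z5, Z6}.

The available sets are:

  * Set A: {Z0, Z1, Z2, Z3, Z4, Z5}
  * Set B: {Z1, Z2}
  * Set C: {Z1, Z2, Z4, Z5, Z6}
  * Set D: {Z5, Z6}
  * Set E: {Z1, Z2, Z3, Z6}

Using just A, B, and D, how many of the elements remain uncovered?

0

Union of A, B, D = {Z0, Z1, Z2, Z3, Z4, Z5, Z6} — that's every element, so 0 are uncovered.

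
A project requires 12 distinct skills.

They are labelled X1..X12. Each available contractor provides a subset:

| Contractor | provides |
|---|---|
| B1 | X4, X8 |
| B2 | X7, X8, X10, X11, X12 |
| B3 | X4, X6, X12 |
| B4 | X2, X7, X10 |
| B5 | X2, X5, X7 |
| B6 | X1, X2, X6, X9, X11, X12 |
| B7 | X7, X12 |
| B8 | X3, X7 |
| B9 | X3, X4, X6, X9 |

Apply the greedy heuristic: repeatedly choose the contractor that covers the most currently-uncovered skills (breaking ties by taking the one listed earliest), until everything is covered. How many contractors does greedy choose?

Greedy: pick B6 (covers 6 new) → pick B2 (covers 3 new) → pick B9 (covers 2 new) → pick B5 (covers 1 new). Total picks: 4.

4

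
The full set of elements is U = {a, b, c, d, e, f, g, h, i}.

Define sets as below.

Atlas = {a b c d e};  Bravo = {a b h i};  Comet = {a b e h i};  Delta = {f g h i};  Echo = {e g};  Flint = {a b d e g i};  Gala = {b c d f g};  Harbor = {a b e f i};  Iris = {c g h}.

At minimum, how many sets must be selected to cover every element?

Atlas and Delta cover everything between them: the union {a, b, c, d, e, f, g, h, i} is all of U.
No single set has all 9 elements (the largest, Flint, has 6), so 2 is optimal.

2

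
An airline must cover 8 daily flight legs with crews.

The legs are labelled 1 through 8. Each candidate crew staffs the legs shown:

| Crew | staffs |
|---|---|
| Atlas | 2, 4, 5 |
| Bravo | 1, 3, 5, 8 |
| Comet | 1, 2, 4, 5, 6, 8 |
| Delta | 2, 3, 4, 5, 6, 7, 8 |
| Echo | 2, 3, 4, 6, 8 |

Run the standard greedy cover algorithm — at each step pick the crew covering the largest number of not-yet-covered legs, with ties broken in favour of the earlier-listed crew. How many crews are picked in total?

Greedy: pick Delta (covers 7 new) → pick Bravo (covers 1 new). Total picks: 2.

2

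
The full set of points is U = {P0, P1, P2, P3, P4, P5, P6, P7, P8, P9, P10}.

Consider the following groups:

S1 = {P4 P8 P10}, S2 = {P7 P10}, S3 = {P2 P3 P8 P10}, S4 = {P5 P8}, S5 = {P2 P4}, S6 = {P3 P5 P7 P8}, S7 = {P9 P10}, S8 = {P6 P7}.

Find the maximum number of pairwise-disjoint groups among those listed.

S4, S5, S7, S8 are pairwise disjoint (S4={P5,P8}; S5={P2,P4}; S7={P9,P10}; S8={P6,P7}).
Every remaining group overlaps one of these, and no 5 of the listed groups are pairwise disjoint, so 4 is the maximum.

4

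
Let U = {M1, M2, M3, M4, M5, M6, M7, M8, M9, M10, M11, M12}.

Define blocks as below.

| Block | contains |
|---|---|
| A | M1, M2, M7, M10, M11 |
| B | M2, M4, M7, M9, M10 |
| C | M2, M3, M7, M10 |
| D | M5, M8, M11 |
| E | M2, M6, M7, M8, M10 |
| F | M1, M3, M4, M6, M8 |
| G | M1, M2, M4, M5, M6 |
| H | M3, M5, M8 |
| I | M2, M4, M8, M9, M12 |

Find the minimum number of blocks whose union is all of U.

4

A and C and G and I together: A ∪ C ∪ G ∪ I = {M1, M2, M3, M4, M5, M6, M7, M8, M9, M10, M11, M12} — every point is covered.
No 3 of the 9 blocks cover everything (all 84 combinations miss at least one point), so 4 is optimal.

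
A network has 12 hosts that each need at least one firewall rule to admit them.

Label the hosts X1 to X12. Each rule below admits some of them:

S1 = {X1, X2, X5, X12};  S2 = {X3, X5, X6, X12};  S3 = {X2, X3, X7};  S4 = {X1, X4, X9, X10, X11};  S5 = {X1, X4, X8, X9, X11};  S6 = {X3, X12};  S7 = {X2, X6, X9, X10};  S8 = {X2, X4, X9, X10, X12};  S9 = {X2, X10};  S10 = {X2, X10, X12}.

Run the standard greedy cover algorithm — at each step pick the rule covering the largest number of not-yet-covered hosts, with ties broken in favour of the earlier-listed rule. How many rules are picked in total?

4

Greedy: pick S4 (covers 5 new) → pick S2 (covers 4 new) → pick S3 (covers 2 new) → pick S5 (covers 1 new). Total picks: 4.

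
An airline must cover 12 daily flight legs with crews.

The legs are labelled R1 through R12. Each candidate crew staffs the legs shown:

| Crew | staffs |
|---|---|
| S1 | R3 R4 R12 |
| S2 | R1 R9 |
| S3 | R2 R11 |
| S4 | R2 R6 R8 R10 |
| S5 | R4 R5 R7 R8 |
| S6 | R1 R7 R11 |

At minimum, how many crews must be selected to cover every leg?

S1 and S2 and S3 and S4 and S5 together: S1 ∪ S2 ∪ S3 ∪ S4 ∪ S5 = {R1, R2, R3, R4, R5, R6, R7, R8, R9, R10, R11, R12} — every leg is covered.
No 4 of the 6 crews cover everything (all 15 combinations miss at least one leg), so 5 is optimal.

5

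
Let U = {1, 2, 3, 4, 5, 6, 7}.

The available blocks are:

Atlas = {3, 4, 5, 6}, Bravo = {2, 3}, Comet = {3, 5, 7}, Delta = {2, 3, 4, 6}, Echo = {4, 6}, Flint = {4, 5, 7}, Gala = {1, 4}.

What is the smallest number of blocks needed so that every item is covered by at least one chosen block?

Take {Comet, Delta, Gala}. Their union is {1, 2, 3, 4, 5, 6, 7}, which is all 7 items.
Only Gala contains 1, so Gala is forced; the remaining 5 items need at least 2 more blocks (each remaining block adds at most 3) — so at least 3 blocks are needed, and 3 is optimal.

3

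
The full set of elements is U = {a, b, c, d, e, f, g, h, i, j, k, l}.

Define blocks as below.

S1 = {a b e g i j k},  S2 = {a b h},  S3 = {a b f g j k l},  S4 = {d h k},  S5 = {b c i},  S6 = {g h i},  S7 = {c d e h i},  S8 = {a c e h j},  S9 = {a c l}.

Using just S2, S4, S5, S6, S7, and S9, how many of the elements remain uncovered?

2

Union of S2, S4, S5, S6, S7, S9 = {a, b, c, d, e, g, h, i, k, l}.
Not covered: f, j — 2 elements.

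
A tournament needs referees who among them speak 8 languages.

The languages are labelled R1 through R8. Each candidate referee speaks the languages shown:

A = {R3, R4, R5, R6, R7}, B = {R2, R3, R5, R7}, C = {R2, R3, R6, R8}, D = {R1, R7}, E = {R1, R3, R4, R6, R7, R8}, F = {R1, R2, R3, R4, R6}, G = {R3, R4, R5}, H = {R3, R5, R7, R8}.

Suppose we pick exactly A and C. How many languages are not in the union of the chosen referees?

Union of A, C = {R2, R3, R4, R5, R6, R7, R8}.
Not covered: R1 — 1 language.

1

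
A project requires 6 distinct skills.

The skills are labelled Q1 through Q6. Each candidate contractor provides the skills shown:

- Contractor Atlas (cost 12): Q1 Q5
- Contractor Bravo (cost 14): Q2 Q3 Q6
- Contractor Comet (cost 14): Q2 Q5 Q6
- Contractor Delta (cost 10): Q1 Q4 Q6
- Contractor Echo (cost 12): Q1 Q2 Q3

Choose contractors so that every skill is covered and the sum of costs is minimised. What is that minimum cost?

Atlas, Delta, Echo together cover every skill (Atlas ∪ Delta ∪ Echo = {Q1, Q2, Q3, Q4, Q5, Q6}); total cost 12 + 10 + 12 = 34.
No covering selection has total cost below 34.

34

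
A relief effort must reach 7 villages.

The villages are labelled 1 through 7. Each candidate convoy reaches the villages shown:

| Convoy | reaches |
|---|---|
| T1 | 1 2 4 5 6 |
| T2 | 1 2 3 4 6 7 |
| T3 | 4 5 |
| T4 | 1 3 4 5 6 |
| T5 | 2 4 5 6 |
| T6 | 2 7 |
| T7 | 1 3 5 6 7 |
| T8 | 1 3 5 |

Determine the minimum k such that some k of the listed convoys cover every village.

T4 and T6 together: T4 ∪ T6 = {1, 2, 3, 4, 5, 6, 7} — every village is covered.
No single convoy has all 7 villages (the largest, T2, has 6), so 2 is optimal.

2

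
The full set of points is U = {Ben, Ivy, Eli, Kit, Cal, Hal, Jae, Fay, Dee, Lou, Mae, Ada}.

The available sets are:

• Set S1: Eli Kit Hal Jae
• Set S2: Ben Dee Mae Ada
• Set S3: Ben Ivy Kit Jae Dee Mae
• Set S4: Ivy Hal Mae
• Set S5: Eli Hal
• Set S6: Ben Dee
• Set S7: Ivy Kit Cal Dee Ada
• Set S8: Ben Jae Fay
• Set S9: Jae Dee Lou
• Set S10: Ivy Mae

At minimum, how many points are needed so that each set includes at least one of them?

Take H = {Ben, Ivy, Eli, Jae}. Each listed set contains at least one of these, so H is a hitting set of size 4.
No choice of 3 points meets every set, so 4 is the minimum.

4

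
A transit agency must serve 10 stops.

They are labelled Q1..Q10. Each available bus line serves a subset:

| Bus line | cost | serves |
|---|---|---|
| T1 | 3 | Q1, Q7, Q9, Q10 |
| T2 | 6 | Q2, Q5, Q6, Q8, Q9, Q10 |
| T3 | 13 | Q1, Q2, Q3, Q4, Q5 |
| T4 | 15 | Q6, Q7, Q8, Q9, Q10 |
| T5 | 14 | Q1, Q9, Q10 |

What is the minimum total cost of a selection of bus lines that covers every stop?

22

T1, T2, T3 together cover every stop (T1 ∪ T2 ∪ T3 = {Q1, Q2, Q3, Q4, Q5, Q6, Q7, Q8, Q9, Q10}); total cost 3 + 6 + 13 = 22.
No covering selection has total cost below 22.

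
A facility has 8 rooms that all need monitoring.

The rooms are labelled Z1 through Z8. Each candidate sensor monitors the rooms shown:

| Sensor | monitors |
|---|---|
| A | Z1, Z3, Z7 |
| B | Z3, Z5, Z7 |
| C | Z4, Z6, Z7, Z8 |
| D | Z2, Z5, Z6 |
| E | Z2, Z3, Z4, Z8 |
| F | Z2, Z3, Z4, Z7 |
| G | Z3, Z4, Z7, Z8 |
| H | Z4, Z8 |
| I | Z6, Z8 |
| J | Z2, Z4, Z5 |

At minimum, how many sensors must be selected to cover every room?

3

Take {A, I, J}. Their union is {Z1, Z2, Z3, Z4, Z5, Z6, Z7, Z8}, which is all 8 rooms.
Only A contains Z1, so A is forced; the remaining 5 rooms need at least 2 more sensors (each remaining sensor adds at most 3) — so at least 3 sensors are needed, and 3 is optimal.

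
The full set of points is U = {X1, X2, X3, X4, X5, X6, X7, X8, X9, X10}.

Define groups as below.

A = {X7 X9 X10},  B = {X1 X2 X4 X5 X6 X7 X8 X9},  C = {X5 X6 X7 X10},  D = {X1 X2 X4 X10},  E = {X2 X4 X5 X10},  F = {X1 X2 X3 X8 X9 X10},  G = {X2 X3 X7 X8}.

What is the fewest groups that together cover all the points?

B and F together: B ∪ F = {X1, X2, X3, X4, X5, X6, X7, X8, X9, X10} — every point is covered.
No single group has all 10 points (the largest, B, has 8), so 2 is optimal.

2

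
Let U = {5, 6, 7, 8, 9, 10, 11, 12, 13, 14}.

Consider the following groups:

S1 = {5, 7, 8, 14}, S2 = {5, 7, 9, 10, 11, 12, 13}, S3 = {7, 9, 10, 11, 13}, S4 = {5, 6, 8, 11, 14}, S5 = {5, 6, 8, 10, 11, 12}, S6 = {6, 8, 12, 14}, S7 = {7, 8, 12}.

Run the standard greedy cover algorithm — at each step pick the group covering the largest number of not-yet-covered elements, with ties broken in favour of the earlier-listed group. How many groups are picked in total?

2

Greedy: pick S2 (covers 7 new) → pick S4 (covers 3 new). Total picks: 2.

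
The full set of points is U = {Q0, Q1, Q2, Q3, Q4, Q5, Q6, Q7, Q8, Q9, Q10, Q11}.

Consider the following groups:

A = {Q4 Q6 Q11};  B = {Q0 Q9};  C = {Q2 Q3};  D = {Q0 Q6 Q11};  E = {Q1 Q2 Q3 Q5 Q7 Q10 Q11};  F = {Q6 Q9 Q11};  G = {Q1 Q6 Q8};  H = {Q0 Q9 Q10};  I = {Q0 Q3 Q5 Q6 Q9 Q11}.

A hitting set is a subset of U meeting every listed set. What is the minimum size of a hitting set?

The 3 points {Q0, Q3, Q6} hit every group.
The groups A, B, C are pairwise disjoint, so any hitting set needs a separate point for each — at least 3. Hence 3 is optimal.

3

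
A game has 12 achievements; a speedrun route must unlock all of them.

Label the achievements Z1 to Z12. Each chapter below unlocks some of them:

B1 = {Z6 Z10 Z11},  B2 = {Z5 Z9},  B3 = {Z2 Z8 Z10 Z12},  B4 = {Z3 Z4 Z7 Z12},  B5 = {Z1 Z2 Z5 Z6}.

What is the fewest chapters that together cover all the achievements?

Take {B1, B2, B3, B4, B5}. Their union is {Z1, Z2, Z3, Z4, Z5, Z6, Z7, Z8, Z9, Z10, Z11, Z12}, which is all 12 achievements.
No 4 of the 5 chapters cover everything (all 5 combinations miss at least one achievement), so 5 is optimal.

5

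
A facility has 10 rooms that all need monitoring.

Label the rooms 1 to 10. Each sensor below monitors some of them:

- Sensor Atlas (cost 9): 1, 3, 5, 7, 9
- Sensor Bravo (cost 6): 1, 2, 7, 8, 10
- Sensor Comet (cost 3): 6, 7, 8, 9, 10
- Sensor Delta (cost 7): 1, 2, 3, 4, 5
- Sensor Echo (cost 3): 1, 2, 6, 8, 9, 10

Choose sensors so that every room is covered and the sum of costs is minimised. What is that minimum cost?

10

Comet, Delta together cover every room (Comet ∪ Delta = {1, 2, 3, 4, 5, 6, 7, 8, 9, 10}); total cost 3 + 7 = 10.
The greedy pick Echo, Delta, Comet costs 13; no covering selection beats 10.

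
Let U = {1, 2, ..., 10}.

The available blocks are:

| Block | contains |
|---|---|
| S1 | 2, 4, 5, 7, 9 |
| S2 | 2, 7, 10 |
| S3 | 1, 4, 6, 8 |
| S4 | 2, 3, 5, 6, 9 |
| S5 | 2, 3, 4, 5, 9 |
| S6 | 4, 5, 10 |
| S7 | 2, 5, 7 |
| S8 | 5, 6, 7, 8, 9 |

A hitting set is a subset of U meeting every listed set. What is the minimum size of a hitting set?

3

Take H = {4, 7, 9}. Each listed block contains at least one of these, so H is a hitting set of size 3.
No choice of 2 points meets every block, so 3 is the minimum.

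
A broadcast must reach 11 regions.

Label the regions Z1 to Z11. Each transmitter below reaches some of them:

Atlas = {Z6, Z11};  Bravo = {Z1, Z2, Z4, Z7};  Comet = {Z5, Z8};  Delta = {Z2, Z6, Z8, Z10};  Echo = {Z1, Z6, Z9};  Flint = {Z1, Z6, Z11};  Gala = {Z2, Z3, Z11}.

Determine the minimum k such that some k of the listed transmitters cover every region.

5

Take {Bravo, Comet, Delta, Echo, Gala}. Their union is {Z1, Z2, Z3, Z4, Z5, Z6, Z7, Z8, Z9, Z10, Z11}, which is all 11 regions.
No 4 of the 7 transmitters cover everything (all 35 combinations miss at least one region), so 5 is optimal.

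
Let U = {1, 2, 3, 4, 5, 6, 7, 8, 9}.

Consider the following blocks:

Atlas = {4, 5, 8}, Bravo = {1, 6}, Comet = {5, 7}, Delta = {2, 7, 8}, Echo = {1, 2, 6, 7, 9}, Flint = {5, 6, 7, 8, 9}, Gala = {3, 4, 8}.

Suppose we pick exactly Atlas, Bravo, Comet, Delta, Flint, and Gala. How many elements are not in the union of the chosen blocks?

Union of Atlas, Bravo, Comet, Delta, Flint, Gala = {1, 2, 3, 4, 5, 6, 7, 8, 9} — that's every element, so 0 are uncovered.

0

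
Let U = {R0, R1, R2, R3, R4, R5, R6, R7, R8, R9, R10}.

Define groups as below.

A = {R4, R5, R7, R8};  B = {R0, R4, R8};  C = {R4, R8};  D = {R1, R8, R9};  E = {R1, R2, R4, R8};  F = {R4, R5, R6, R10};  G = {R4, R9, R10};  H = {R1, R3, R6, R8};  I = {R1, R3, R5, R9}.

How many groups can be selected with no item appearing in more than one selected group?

G, H are pairwise disjoint (G={R4,R9,R10}; H={R1,R3,R6,R8}).
Every remaining group overlaps one of these, and no 3 of the listed groups are pairwise disjoint, so 2 is the maximum.

2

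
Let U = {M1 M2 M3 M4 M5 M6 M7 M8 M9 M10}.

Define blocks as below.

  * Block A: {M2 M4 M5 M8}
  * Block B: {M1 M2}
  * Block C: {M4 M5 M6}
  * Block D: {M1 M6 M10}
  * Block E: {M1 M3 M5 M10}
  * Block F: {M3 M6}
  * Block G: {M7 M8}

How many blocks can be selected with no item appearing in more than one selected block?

B, F, G are pairwise disjoint (B={M1,M2}; F={M3,M6}; G={M7,M8}).
Every remaining block overlaps one of these, and no 4 of the listed blocks are pairwise disjoint, so 3 is the maximum.

3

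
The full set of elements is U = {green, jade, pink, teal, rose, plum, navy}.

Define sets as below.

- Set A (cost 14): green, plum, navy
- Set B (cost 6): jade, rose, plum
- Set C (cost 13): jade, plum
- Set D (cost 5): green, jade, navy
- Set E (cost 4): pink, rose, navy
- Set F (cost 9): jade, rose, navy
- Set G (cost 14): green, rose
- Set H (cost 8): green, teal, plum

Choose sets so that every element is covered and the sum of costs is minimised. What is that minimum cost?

D, E, H together cover every element (D ∪ E ∪ H = {green, jade, pink, teal, rose, plum, navy}); total cost 5 + 4 + 8 = 17.
No covering selection has total cost below 17.

17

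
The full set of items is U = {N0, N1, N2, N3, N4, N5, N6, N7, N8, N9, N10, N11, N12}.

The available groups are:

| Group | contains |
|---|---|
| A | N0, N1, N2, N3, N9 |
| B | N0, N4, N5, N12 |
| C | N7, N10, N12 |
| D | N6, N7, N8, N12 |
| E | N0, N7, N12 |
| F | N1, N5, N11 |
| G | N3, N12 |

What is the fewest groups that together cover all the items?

5

A and B and C and D and F together: A ∪ B ∪ C ∪ D ∪ F = {N0, N1, N2, N3, N4, N5, N6, N7, N8, N9, N10, N11, N12} — every item is covered.
No 4 of the 7 groups cover everything (all 35 combinations miss at least one item), so 5 is optimal.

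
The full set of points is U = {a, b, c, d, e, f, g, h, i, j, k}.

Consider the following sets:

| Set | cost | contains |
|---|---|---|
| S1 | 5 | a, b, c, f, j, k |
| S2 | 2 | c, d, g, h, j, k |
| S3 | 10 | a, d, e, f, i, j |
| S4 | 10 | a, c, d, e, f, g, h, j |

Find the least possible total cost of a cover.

S1, S2, S3 together cover every point (S1 ∪ S2 ∪ S3 = {a, b, c, d, e, f, g, h, i, j, k}); total cost 5 + 2 + 10 = 17.
No covering selection has total cost below 17.

17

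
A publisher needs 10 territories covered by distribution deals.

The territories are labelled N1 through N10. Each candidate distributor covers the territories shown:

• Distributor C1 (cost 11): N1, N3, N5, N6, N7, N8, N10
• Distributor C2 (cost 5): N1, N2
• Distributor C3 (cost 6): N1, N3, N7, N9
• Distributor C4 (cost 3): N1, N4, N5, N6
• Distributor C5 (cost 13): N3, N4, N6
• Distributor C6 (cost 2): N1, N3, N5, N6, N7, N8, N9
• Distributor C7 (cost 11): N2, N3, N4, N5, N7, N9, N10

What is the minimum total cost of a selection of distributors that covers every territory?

13

C6, C7 together cover every territory (C6 ∪ C7 = {N1, N2, N3, N4, N5, N6, N7, N8, N9, N10}); total cost 2 + 11 = 13.
The greedy pick C6, C4, C2, C1 costs 21; no covering selection beats 13.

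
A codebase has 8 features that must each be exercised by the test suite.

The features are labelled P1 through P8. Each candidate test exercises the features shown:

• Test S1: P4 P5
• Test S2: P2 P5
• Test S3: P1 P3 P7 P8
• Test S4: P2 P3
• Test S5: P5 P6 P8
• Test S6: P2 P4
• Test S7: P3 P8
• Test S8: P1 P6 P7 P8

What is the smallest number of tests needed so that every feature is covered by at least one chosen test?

3

Take {S1, S4, S8}. Their union is {P1, P2, P3, P4, P5, P6, P7, P8}, which is all 8 features.
No 2 of the 8 tests cover everything (all 28 combinations miss at least one feature), so 3 is optimal.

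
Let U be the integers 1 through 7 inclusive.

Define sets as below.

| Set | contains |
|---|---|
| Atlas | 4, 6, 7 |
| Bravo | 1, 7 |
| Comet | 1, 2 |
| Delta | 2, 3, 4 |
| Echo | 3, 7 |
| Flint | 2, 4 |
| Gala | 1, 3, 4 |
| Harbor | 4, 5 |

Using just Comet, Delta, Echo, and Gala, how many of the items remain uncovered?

Union of Comet, Delta, Echo, Gala = {1, 2, 3, 4, 7}.
Not covered: 5, 6 — 2 items.

2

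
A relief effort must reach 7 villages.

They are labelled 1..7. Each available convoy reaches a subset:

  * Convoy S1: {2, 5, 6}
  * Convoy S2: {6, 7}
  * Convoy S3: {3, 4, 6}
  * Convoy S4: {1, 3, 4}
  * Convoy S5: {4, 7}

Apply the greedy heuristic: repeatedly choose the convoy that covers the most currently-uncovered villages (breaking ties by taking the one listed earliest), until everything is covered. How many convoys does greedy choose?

3

Greedy: pick S1 (covers 3 new) → pick S4 (covers 3 new) → pick S2 (covers 1 new). Total picks: 3.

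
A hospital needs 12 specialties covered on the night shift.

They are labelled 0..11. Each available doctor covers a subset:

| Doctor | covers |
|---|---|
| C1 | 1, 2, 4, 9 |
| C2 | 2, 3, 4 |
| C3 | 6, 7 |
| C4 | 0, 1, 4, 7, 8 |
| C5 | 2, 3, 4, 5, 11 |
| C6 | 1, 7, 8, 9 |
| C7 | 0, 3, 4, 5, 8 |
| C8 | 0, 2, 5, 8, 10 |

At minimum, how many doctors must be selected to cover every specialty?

C3 and C5 and C6 and C8 together: C3 ∪ C5 ∪ C6 ∪ C8 = {0, 1, 2, 3, 4, 5, 6, 7, 8, 9, 10, 11} — every specialty is covered.
Only C8 contains 10, so C8 is forced; the remaining 7 specialties need at least 3 more doctors (each remaining doctor adds at most 3) — so at least 4 doctors are needed, and 4 is optimal.

4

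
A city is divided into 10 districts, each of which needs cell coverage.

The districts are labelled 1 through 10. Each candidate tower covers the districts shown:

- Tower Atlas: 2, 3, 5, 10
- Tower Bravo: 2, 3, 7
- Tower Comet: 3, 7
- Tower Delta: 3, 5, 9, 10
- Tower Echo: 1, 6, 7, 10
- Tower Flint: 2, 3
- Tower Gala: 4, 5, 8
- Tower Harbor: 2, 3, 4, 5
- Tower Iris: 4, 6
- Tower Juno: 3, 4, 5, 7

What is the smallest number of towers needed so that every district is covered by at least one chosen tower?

4

Take {Delta, Echo, Flint, Gala}. Their union is {1, 2, 3, 4, 5, 6, 7, 8, 9, 10}, which is all 10 districts.
No 3 of the 10 towers cover everything (all 120 combinations miss at least one district), so 4 is optimal.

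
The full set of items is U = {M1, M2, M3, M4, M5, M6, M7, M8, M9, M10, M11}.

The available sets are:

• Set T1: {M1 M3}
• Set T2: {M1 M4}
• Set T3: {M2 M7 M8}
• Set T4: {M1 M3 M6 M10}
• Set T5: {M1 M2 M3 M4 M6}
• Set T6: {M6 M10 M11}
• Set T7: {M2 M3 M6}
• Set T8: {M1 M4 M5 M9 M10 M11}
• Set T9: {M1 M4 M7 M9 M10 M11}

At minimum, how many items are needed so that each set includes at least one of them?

H = {M1, M2, M10} meets every set (each contains at least one member of H), and |H| = 3.
The sets T2, T3, T6 are pairwise disjoint, so any hitting set needs a separate item for each — at least 3. Hence 3 is optimal.

3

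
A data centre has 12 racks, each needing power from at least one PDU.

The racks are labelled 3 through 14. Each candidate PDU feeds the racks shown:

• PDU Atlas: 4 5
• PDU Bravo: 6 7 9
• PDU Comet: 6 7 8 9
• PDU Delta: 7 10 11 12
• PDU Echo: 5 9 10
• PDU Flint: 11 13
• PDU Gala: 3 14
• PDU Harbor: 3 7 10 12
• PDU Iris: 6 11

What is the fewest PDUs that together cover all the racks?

Atlas and Comet and Delta and Flint and Gala together: Atlas ∪ Comet ∪ Delta ∪ Flint ∪ Gala = {3, 4, 5, 6, 7, 8, 9, 10, 11, 12, 13, 14} — every rack is covered.
No 4 of the 9 PDUs cover everything (all 126 combinations miss at least one rack), so 5 is optimal.

5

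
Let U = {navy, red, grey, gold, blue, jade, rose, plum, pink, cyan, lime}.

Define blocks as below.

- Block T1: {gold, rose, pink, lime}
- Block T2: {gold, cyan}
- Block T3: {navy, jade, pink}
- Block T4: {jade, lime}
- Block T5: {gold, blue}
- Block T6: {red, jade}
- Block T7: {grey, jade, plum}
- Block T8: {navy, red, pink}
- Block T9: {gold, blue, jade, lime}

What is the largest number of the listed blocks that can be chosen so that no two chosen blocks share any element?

3

T2, T4, T8 are pairwise disjoint (T2={gold,cyan}; T4={jade,lime}; T8={navy,red,pink}).
Every remaining block overlaps one of these, and no 4 of the listed blocks are pairwise disjoint, so 3 is the maximum.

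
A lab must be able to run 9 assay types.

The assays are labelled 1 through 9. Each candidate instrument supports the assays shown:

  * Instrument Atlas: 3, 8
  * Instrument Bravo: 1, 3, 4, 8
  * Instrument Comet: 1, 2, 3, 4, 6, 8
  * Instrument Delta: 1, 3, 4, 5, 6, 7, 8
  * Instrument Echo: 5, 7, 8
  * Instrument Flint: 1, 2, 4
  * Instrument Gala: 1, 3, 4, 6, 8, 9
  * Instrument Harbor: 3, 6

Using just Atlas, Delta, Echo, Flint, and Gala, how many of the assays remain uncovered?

0

Union of Atlas, Delta, Echo, Flint, Gala = {1, 2, 3, 4, 5, 6, 7, 8, 9} — that's every assay, so 0 are uncovered.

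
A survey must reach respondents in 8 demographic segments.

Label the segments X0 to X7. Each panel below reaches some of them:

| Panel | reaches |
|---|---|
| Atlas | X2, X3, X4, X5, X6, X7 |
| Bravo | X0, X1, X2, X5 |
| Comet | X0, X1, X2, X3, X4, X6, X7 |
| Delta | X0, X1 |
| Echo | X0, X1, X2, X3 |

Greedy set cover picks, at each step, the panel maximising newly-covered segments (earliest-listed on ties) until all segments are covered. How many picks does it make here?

Greedy: pick Comet (covers 7 new) → pick Atlas (covers 1 new). Total picks: 2.

2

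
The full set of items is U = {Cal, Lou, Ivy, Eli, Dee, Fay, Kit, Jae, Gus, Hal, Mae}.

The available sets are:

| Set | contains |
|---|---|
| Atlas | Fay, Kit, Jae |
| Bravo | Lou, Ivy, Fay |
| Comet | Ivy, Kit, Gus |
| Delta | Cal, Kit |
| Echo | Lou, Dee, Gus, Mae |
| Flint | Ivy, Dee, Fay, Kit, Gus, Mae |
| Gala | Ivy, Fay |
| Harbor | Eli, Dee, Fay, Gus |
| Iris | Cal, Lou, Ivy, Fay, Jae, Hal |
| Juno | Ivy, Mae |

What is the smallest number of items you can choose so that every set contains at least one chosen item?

3

H = {Ivy, Kit, Gus} meets every set (each contains at least one member of H), and |H| = 3.
The sets Delta, Echo, Gala are pairwise disjoint, so any hitting set needs a separate item for each — at least 3. Hence 3 is optimal.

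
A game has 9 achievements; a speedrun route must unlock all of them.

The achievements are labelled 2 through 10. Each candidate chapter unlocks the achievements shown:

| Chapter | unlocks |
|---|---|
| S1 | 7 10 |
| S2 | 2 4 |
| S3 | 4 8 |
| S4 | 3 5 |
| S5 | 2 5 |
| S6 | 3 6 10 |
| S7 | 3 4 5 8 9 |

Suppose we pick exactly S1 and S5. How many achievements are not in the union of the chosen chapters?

Union of S1, S5 = {2, 5, 7, 10}.
Not covered: 3, 4, 6, 8, 9 — 5 achievements.

5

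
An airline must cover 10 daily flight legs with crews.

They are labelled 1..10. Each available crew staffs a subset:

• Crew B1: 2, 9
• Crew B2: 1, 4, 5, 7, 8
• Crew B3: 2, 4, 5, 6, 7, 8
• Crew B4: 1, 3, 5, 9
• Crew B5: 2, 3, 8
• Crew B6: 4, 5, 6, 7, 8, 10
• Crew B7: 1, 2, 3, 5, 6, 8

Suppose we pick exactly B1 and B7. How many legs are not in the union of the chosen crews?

Union of B1, B7 = {1, 2, 3, 5, 6, 8, 9}.
Not covered: 4, 7, 10 — 3 legs.

3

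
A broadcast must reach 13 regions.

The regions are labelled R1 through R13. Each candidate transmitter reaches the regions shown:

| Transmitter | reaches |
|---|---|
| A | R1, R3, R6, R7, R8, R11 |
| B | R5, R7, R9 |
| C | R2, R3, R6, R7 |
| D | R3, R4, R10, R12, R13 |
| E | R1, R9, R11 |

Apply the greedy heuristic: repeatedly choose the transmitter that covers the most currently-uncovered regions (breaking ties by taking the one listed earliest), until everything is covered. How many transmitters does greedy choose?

Greedy: pick A (covers 6 new) → pick D (covers 4 new) → pick B (covers 2 new) → pick C (covers 1 new). Total picks: 4.

4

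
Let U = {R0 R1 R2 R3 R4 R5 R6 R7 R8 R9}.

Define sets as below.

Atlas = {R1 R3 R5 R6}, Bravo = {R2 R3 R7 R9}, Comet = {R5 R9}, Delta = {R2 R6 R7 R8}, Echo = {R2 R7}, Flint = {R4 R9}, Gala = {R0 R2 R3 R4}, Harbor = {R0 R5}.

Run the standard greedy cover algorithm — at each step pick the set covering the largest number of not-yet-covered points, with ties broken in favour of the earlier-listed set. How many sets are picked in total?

4

Greedy: pick Atlas (covers 4 new) → pick Bravo (covers 3 new) → pick Gala (covers 2 new) → pick Delta (covers 1 new). Total picks: 4.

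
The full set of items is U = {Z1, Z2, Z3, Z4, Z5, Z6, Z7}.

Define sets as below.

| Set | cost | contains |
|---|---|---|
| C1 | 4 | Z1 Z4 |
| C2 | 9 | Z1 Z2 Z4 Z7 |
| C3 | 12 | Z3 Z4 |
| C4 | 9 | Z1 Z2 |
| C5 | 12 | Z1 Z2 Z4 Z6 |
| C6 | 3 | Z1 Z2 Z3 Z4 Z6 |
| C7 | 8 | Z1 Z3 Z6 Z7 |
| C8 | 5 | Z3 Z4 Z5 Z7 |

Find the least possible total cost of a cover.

8

C6, C8 together cover every item (C6 ∪ C8 = {Z1, Z2, Z3, Z4, Z5, Z6, Z7}); total cost 3 + 5 = 8.
No covering selection has total cost below 8.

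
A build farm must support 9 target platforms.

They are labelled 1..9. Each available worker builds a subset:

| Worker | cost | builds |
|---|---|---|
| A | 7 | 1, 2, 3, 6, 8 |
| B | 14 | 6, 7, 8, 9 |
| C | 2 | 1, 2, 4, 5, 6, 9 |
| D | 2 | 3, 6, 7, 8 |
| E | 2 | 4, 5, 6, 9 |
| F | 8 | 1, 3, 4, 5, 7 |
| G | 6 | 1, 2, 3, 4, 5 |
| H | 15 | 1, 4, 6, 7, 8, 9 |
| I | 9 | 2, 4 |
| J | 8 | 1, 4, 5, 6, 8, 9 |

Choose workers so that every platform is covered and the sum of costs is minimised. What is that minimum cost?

C, D together cover every platform (C ∪ D = {1, 2, 3, 4, 5, 6, 7, 8, 9}); total cost 2 + 2 = 4.
No covering selection has total cost below 4.

4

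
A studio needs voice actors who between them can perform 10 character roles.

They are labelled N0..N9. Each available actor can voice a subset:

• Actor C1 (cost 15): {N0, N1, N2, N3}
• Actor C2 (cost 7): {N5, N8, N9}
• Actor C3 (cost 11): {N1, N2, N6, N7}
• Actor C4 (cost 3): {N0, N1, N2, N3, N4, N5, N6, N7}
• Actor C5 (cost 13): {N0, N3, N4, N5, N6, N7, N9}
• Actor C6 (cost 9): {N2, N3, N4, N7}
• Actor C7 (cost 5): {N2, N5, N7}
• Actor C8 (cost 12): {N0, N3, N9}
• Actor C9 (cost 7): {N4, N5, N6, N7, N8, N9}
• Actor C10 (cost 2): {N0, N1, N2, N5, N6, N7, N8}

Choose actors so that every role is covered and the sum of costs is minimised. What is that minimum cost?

10

C2, C4 together cover every role (C2 ∪ C4 = {N0, N1, N2, N3, N4, N5, N6, N7, N8, N9}); total cost 7 + 3 = 10.
The greedy pick C10, C4, C2 costs 12; no covering selection beats 10.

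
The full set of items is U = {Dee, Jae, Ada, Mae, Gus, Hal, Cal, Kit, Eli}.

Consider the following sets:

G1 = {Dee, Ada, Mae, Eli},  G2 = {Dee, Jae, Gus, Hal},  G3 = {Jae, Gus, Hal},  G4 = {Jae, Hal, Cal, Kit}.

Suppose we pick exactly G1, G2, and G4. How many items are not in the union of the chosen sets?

0

Union of G1, G2, G4 = {Dee, Jae, Ada, Mae, Gus, Hal, Cal, Kit, Eli} — that's every item, so 0 are uncovered.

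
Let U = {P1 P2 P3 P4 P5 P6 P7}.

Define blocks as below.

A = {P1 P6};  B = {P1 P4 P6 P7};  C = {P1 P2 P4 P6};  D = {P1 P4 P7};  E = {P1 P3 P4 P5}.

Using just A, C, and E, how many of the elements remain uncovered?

Union of A, C, E = {P1, P2, P3, P4, P5, P6}.
Not covered: P7 — 1 element.

1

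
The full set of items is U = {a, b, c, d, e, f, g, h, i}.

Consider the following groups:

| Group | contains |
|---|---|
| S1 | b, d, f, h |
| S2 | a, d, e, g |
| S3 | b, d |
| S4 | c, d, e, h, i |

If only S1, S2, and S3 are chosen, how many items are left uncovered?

2

Union of S1, S2, S3 = {a, b, d, e, f, g, h}.
Not covered: c, i — 2 items.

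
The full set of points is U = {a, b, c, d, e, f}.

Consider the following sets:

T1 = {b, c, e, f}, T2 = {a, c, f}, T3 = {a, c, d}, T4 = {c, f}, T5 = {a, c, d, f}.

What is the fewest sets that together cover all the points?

2

T1 and T3 together: T1 ∪ T3 = {a, b, c, d, e, f} — every point is covered.
No single set has all 6 points (the largest, T1, has 4), so 2 is optimal.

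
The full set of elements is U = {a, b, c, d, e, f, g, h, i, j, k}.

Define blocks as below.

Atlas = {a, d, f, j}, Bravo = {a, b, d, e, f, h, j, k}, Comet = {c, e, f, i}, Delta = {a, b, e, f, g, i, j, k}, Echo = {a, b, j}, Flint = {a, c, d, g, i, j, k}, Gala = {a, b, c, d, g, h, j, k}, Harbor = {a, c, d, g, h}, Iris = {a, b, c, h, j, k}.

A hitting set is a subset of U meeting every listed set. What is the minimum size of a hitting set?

2

The 2 elements {a, i} hit every block.
The blocks Comet, Echo are pairwise disjoint, so any hitting set needs a separate element for each — at least 2. Hence 2 is optimal.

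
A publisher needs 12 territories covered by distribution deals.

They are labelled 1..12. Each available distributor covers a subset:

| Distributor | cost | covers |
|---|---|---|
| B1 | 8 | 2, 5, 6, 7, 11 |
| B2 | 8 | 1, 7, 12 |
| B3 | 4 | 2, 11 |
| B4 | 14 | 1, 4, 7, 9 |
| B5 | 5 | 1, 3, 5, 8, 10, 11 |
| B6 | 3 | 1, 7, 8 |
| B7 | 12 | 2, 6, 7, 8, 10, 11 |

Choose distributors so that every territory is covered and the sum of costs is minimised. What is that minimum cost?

B1, B2, B4, B5 together cover every territory (B1 ∪ B2 ∪ B4 ∪ B5 = {1, 2, 3, 4, 5, 6, 7, 8, 9, 10, 11, 12}); total cost 8 + 8 + 14 + 5 = 35.
No covering selection has total cost below 35.

35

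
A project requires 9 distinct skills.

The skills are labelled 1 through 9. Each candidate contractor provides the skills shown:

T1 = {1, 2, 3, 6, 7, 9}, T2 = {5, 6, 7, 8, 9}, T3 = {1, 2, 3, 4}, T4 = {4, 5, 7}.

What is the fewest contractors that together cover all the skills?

T2 and T3 together: T2 ∪ T3 = {1, 2, 3, 4, 5, 6, 7, 8, 9} — every skill is covered.
No single contractor has all 9 skills (the largest, T1, has 6), so 2 is optimal.

2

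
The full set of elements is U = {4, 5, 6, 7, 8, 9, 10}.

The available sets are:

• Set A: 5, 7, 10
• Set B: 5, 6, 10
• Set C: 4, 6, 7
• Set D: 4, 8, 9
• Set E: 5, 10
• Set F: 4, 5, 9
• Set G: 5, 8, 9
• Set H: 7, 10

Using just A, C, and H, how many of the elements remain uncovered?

2

Union of A, C, H = {4, 5, 6, 7, 10}.
Not covered: 8, 9 — 2 elements.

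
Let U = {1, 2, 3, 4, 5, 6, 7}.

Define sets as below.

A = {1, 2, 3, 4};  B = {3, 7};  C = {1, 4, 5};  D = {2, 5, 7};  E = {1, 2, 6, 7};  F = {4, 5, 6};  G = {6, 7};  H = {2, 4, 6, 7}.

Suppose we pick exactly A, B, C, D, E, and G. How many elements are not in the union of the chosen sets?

0

Union of A, B, C, D, E, G = {1, 2, 3, 4, 5, 6, 7} — that's every element, so 0 are uncovered.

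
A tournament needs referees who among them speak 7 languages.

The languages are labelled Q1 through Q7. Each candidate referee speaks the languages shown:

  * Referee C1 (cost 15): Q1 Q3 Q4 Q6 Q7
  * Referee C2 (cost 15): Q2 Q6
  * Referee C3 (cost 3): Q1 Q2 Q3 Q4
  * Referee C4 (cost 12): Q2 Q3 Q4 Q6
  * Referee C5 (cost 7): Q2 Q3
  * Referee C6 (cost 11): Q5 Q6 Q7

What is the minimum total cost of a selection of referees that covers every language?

C3, C6 together cover every language (C3 ∪ C6 = {Q1, Q2, Q3, Q4, Q5, Q6, Q7}); total cost 3 + 11 = 14.
No covering selection has total cost below 14.

14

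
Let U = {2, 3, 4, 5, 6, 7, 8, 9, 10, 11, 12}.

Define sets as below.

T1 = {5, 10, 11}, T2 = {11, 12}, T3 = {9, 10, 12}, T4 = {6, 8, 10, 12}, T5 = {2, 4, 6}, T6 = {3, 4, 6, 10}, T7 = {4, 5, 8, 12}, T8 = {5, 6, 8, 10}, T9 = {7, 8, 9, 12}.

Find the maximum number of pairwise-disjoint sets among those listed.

3

T1, T5, T9 are pairwise disjoint (T1={5,10,11}; T5={2,4,6}; T9={7,8,9,12}).
Every remaining set overlaps one of these, and no 4 of the listed sets are pairwise disjoint, so 3 is the maximum.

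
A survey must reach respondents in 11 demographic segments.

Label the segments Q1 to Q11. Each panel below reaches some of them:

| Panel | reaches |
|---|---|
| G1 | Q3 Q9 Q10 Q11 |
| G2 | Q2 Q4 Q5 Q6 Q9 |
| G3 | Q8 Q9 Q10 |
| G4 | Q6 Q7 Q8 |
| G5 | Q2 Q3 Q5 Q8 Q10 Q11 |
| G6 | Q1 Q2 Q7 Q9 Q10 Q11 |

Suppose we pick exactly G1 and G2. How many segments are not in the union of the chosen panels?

Union of G1, G2 = {Q2, Q3, Q4, Q5, Q6, Q9, Q10, Q11}.
Not covered: Q1, Q7, Q8 — 3 segments.

3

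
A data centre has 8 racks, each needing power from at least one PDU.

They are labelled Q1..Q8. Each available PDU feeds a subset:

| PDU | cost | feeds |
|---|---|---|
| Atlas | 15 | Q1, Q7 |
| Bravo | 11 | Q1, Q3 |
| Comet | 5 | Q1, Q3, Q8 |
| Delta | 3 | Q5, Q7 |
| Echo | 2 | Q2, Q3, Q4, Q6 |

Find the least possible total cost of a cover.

10

Comet, Delta, Echo together cover every rack (Comet ∪ Delta ∪ Echo = {Q1, Q2, Q3, Q4, Q5, Q6, Q7, Q8}); total cost 5 + 3 + 2 = 10.
No covering selection has total cost below 10.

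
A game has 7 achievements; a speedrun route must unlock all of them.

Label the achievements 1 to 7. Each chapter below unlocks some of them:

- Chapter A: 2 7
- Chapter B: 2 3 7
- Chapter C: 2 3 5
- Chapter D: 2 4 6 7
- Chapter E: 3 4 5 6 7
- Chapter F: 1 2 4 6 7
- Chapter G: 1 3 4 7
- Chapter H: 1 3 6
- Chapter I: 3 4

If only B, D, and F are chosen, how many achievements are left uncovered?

1

Union of B, D, F = {1, 2, 3, 4, 6, 7}.
Not covered: 5 — 1 achievement.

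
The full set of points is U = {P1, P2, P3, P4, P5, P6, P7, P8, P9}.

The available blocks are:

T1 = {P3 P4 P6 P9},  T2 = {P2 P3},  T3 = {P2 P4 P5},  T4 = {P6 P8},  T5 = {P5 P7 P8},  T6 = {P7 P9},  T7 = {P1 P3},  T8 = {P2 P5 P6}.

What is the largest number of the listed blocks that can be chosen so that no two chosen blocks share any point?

4

T3, T4, T6, T7 are pairwise disjoint (T3={P2,P4,P5}; T4={P6,P8}; T6={P7,P9}; T7={P1,P3}).
Every remaining block overlaps one of these, and no 5 of the listed blocks are pairwise disjoint, so 4 is the maximum.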